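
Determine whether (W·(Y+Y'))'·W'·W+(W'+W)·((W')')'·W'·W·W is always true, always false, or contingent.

always false

(W·(Y+Y'))'·W'·W+(W'+W)·((W')')'·W'·W·W
= (W·(Y+Y'))'·W'·W+(W'+W)·W'·W'·W·W   (double negation)
= W'·W'·W+(W'+W)·W'·W'·W·W   (complement / identity)
= W'·W'·W+(W'+W)·W'·W·W   (idempotence)
= W'·W'·W+W'·W·W   (complement / identity)
= W'·W   (distribution)
= 0   (complement)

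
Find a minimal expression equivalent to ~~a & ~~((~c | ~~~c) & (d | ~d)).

a & ~c

~~a & ~~((~c | ~~~c) & (d | ~d))
= ~~a & ~~(~c | ~~~c)   — complement / identity
= ~~a & (~c | ~~~c)   — double negation
= a & (~c | ~~~c)   — double negation
= a & (~c | ~c)   — double negation
= a & ~c   — idempotence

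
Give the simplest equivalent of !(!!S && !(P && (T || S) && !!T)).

!(!!S && !(P && (T || S) && !!T))
= !(!!S && !(P && (T || S) && T))   [double negation]
= !(!!S && !(P && T))   [absorption]
= !S || P && T   [De Morgan]

!S || P && T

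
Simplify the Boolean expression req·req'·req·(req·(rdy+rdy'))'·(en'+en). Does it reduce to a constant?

req·req'·req·(req·(rdy+rdy'))'·(en'+en)
= req·req'·req·req'·(en'+en)   [complement / identity]
= req·req'·(en'+en)   [idempotence]
= req·req'   [complement / identity]
= 0   [complement]

0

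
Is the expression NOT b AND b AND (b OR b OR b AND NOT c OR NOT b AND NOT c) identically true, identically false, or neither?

NOT b AND b AND (b OR b OR b AND NOT c OR NOT b AND NOT c)
= NOT b AND b AND (b OR b OR NOT c)   (distribution)
= NOT b AND b AND (b OR NOT c)   (idempotence)
= NOT b AND b   (absorption)
= FALSE   (complement)

identically false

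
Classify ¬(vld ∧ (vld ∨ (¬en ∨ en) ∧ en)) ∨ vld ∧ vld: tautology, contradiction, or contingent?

tautology

¬(vld ∧ (vld ∨ (¬en ∨ en) ∧ en)) ∨ vld ∧ vld
= ¬(vld ∧ (vld ∨ en)) ∨ vld ∧ vld   — complement / identity
= ¬vld ∨ vld ∧ vld   — absorption
= ¬vld ∨ vld   — idempotence
= True   — complement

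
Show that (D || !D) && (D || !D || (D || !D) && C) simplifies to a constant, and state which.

(D || !D) && (D || !D || (D || !D) && C)
= (D || !D) && (D || !D)   [absorption]
= D || !D   [idempotence]
= true   [complement]

true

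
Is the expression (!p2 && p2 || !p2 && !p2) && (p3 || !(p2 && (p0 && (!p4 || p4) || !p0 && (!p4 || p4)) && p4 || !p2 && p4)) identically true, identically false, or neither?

(!p2 && p2 || !p2 && !p2) && (p3 || !(p2 && (p0 && (!p4 || p4) || !p0 && (!p4 || p4)) && p4 || !p2 && p4))
= (!p2 && p2 || !p2 && !p2) && (p3 || !(p2 && (!p4 || p4) && p4 || !p2 && p4))   [distribution]
= !p2 && (p3 || !(p2 && (!p4 || p4) && p4 || !p2 && p4))   [distribution]
= !p2 && (p3 || !(p2 && p4 || !p2 && p4))   [complement / identity]
= !p2 && (p3 || !p4)   [distribution]
This depends on p2, p3, p4, so it is not a constant.

neither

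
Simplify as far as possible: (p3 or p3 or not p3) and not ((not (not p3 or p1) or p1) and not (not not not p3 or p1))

(p3 or p3 or not p3) and not ((not (not p3 or p1) or p1) and not (not not not p3 or p1))
= (p3 or p3 or not p3) and not ((not (not p3 or p1) or p1) and not (not p3 or p1))   (double negation)
= (p3 or p3 or not p3) and not not (not p3 or p1)   (absorption)
= (p3 or not p3) and not not (not p3 or p1)   (idempotence)
= not not (not p3 or p1)   (complement / identity)
= not p3 or p1   (double negation)

not p3 or p1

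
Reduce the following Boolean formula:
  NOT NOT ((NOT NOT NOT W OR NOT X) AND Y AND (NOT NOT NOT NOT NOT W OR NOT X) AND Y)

(NOT W OR NOT X) AND Y

NOT NOT ((NOT NOT NOT W OR NOT X) AND Y AND (NOT NOT NOT NOT NOT W OR NOT X) AND Y)
= NOT NOT ((NOT NOT NOT W OR NOT X) AND Y AND (NOT NOT NOT W OR NOT X) AND Y)   — double negation
= NOT NOT ((NOT NOT NOT W OR NOT X) AND Y)   — idempotence
= (NOT NOT NOT W OR NOT X) AND Y   — double negation
= (NOT W OR NOT X) AND Y   — double negation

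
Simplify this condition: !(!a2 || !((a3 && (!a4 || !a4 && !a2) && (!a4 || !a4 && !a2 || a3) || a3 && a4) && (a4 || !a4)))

a2 && a3

!(!a2 || !((a3 && (!a4 || !a4 && !a2) && (!a4 || !a4 && !a2 || a3) || a3 && a4) && (a4 || !a4)))
= !(!a2 || !((a3 && (!a4 || !a4 && !a2) || a3 && a4) && (a4 || !a4)))   (absorption)
= !(!a2 || !((a3 && !a4 || a3 && a4) && (a4 || !a4)))   (absorption)
= !(!a2 || !(a3 && (a4 || !a4)))   (distribution)
= a2 && a3 && (a4 || !a4)   (De Morgan)
= a2 && a3   (complement / identity)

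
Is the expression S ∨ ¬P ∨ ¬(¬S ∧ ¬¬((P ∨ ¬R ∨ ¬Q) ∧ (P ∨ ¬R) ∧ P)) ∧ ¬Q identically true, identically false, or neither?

S ∨ ¬P ∨ ¬(¬S ∧ ¬¬((P ∨ ¬R ∨ ¬Q) ∧ (P ∨ ¬R) ∧ P)) ∧ ¬Q
= S ∨ ¬P ∨ (S ∨ ¬((P ∨ ¬R ∨ ¬Q) ∧ (P ∨ ¬R) ∧ P)) ∧ ¬Q   — De Morgan
= S ∨ ¬P ∨ (S ∨ ¬((P ∨ ¬R) ∧ P)) ∧ ¬Q   — absorption
= S ∨ ¬P ∨ (S ∨ ¬P) ∧ ¬Q   — absorption
= S ∨ ¬P   — absorption
This depends on P, S, so it is not a constant.

neither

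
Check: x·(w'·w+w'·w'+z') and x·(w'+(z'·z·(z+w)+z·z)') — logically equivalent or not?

Yes

E1: x·(w'·w+w'·w'+z')
    = x·(w'+z')   (distribution)
E2: x·(w'+(z'·z·(z+w)+z·z)')
    = x·(w'+(z'·z+z·z)')   (absorption)
    = x·(w'+z')   (distribution)
Both reduce to x·(w'+z'), so they are equivalent.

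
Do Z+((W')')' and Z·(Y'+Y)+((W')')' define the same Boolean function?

Yes

E1: Z+((W')')'
    = Z+W'   (double negation)
E2: Z·(Y'+Y)+((W')')'
    = Z+((W')')'   (complement / identity)
    = Z+W'   (double negation)
Both reduce to Z+W', so they are equivalent.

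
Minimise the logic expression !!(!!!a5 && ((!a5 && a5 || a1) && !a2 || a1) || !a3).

!!(!!!a5 && ((!a5 && a5 || a1) && !a2 || a1) || !a3)
= !!(!a5 && ((!a5 && a5 || a1) && !a2 || a1) || !a3)
= !!(!a5 && (a1 && !a2 || a1) || !a3)
= !!(!a5 && a1 || !a3)
= !a5 && a1 || !a3

!a5 && a1 || !a3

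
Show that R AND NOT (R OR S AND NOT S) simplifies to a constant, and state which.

R AND NOT (R OR S AND NOT S)
= R AND NOT R   — complement / identity
= FALSE   — complement

FALSE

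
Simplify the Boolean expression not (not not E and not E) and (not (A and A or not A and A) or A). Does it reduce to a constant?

not (not not E and not E) and (not (A and A or not A and A) or A)
= (not E or E) and (not (A and A or not A and A) or A)   — De Morgan
= (not E or E) and (not A or A)   — distribution
= not A or A   — complement / identity
= True   — complement

True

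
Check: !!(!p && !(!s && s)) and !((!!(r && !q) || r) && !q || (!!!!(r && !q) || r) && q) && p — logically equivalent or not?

E1: !!(!p && !(!s && s))
    = !(p || !s && s)
    = !p
E2: !((!!(r && !q) || r) && !q || (!!!!(r && !q) || r) && q) && p
    = !((!!(r && !q) || r) && !q || (!!(r && !q) || r) && q) && p
    = !(!!(r && !q) || r) && p
    = !(r && !q || r) && p
    = !r && p
These differ: at p=0, q=0, r=1, s=0, E1 = 1 but E2 = 0.

No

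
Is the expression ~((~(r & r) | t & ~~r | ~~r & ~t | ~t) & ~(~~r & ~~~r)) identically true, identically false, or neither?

~((~(r & r) | t & ~~r | ~~r & ~t | ~t) & ~(~~r & ~~~r))
= ~((~(r & r) | ~~r | ~t) & ~(~~r & ~~~r))   (distribution)
= ~((~(r & r) | ~~r | ~t) & (~r | ~~r))   (De Morgan)
= ~((~r | ~~r | ~t) & (~r | ~~r))   (idempotence)
= ~(~r | ~~r)   (absorption)
= r & ~r   (De Morgan)
= 0   (complement)

identically false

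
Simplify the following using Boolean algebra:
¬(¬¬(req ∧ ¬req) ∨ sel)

¬(¬¬(req ∧ ¬req) ∨ sel)
= ¬(req ∧ ¬req ∨ sel)
= ¬sel

¬sel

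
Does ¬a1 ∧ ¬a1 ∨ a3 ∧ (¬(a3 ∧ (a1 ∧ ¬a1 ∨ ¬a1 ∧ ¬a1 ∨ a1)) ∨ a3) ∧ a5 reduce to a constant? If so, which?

no

¬a1 ∧ ¬a1 ∨ a3 ∧ (¬(a3 ∧ (a1 ∧ ¬a1 ∨ ¬a1 ∧ ¬a1 ∨ a1)) ∨ a3) ∧ a5
= ¬a1 ∧ ¬a1 ∨ a3 ∧ (¬(a3 ∧ (¬a1 ∨ a1)) ∨ a3) ∧ a5   — distribution
= ¬a1 ∨ a3 ∧ (¬(a3 ∧ (¬a1 ∨ a1)) ∨ a3) ∧ a5   — idempotence
= ¬a1 ∨ a3 ∧ (¬a3 ∨ a3) ∧ a5   — complement / identity
= ¬a1 ∨ a3 ∧ a5   — complement / identity
This depends on a1, a3, a5, so it is not a constant.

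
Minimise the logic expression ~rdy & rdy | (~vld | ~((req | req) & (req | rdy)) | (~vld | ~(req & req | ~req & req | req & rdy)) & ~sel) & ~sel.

(~vld | ~req) & ~sel

~rdy & rdy | (~vld | ~((req | req) & (req | rdy)) | (~vld | ~(req & req | ~req & req | req & rdy)) & ~sel) & ~sel
= ~rdy & rdy | (~vld | ~(req | req & rdy) | (~vld | ~(req & req | ~req & req | req & rdy)) & ~sel) & ~sel   — distribution
= (~vld | ~(req | req & rdy) | (~vld | ~(req & req | ~req & req | req & rdy)) & ~sel) & ~sel   — complement / identity
= (~vld | ~(req | req & rdy) | (~vld | ~(req | req & rdy)) & ~sel) & ~sel   — distribution
= (~vld | ~(req | req & rdy)) & ~sel   — absorption
= (~vld | ~req) & ~sel   — absorption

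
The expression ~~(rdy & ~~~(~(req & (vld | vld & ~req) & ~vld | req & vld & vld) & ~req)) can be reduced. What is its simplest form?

~~(rdy & ~~~(~(req & (vld | vld & ~req) & ~vld | req & vld & vld) & ~req))
= ~~(rdy & ~~~(~(req & vld & ~vld | req & vld & vld) & ~req))   [absorption]
= ~~(rdy & ~(~(req & vld & ~vld | req & vld & vld) & ~req))   [double negation]
= ~~(rdy & (req & vld & ~vld | req & vld & vld | req))   [De Morgan]
= rdy & (req & vld & ~vld | req & vld & vld | req)   [double negation]
= rdy & (req & vld | req)   [distribution]
= rdy & req   [absorption]

rdy & req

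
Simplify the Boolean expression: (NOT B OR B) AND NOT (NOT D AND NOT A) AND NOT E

(NOT B OR B) AND NOT (NOT D AND NOT A) AND NOT E
= NOT (NOT D AND NOT A) AND NOT E
= (D OR A) AND NOT E

(D OR A) AND NOT E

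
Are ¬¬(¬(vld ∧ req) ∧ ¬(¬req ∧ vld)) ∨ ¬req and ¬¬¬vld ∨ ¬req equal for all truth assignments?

Yes

E1: ¬¬(¬(vld ∧ req) ∧ ¬(¬req ∧ vld)) ∨ ¬req
    = ¬(vld ∧ req ∨ ¬req ∧ vld) ∨ ¬req
    = ¬vld ∨ ¬req
E2: ¬¬¬vld ∨ ¬req
    = ¬vld ∨ ¬req
Both reduce to ¬vld ∨ ¬req, so they are equivalent.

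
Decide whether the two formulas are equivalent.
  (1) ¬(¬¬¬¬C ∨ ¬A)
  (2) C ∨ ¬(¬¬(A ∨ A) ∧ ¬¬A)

No

E1: ¬(¬¬¬¬C ∨ ¬A)
    = ¬¬¬C ∧ A   — De Morgan
    = ¬C ∧ A   — double negation
E2: C ∨ ¬(¬¬(A ∨ A) ∧ ¬¬A)
    = C ∨ ¬(A ∨ A) ∨ ¬A   — De Morgan
    = C ∨ ¬A ∨ ¬A   — idempotence
    = C ∨ ¬A   — idempotence
These differ: at A=0, C=1, E1 = 0 but E2 = 1.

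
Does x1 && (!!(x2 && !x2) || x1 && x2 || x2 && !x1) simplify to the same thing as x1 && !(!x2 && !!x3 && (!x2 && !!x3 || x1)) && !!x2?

E1: x1 && (!!(x2 && !x2) || x1 && x2 || x2 && !x1)
    = x1 && (x2 && !x2 || x1 && x2 || x2 && !x1)   — double negation
    = x1 && (x2 && !x2 || x2)   — distribution
    = x1 && x2   — complement / identity
E2: x1 && !(!x2 && !!x3 && (!x2 && !!x3 || x1)) && !!x2
    = x1 && !(!x2 && !!x3 && (!x2 && !!x3 || x1)) && x2   — double negation
    = x1 && !(!x2 && !!x3) && x2   — absorption
    = x1 && (x2 || !x3) && x2   — De Morgan
    = x1 && x2   — absorption
Both reduce to x1 && x2, so they are equivalent.

Yes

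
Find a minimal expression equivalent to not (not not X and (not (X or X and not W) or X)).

not (not not X and (not (X or X and not W) or X))
= not (X and (not (X or X and not W) or X))
= not (X and (not X or X))
= not X

not X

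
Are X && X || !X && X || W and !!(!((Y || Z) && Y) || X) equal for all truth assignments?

E1: X && X || !X && X || W
    = X || W   (distribution)
E2: !!(!((Y || Z) && Y) || X)
    = !((Y || Z) && Y) || X   (double negation)
    = !Y || X   (absorption)
These differ: at W=1, X=0, Y=1, Z=1, E1 = 1 but E2 = 0.

No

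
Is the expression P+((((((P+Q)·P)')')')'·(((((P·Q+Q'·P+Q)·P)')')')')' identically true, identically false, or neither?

identically true

P+((((((P+Q)·P)')')')'·(((((P·Q+Q'·P+Q)·P)')')')')'
= P+((((((P+Q)·P)')')')'·(((((P+Q)·P)')')')')'
= P+((((((P+Q)·P)')')')')'
= P+((((P+Q)·P)')')'
= P+((P')')'
= P+P'
= 1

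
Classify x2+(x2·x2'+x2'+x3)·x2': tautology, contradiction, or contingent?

tautology

x2+(x2·x2'+x2'+x3)·x2'
= x2+(x2'+x3)·x2'   (complement / identity)
= x2+x2'   (absorption)
= 1   (complement)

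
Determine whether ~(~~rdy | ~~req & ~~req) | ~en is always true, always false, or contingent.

contingent

~(~~rdy | ~~req & ~~req) | ~en
= ~(~~rdy | ~~req) | ~en   (idempotence)
= ~rdy & ~req | ~en   (De Morgan)
This depends on en, rdy, req, so it is not a constant.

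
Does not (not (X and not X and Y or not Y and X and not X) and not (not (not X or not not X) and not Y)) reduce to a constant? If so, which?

yes, False

not (not (X and not X and Y or not Y and X and not X) and not (not (not X or not not X) and not Y))
= X and not X and Y or not Y and X and not X or not (not X or not not X) and not Y   [De Morgan]
= X and not X and Y or not Y and X and not X or X and not X and not Y   [De Morgan]
= X and not X or X and not X and not Y   [distribution]
= X and not X   [absorption]
= False   [complement]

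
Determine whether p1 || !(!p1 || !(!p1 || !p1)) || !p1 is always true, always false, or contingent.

always true

p1 || !(!p1 || !(!p1 || !p1)) || !p1
= p1 || !(!p1 || !!p1) || !p1   — idempotence
= p1 || p1 && !p1 || !p1   — De Morgan
= p1 || !p1   — complement / identity
= true   — complement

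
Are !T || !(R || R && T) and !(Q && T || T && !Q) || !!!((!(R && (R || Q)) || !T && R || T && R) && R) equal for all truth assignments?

E1: !T || !(R || R && T)
    = !T || !R   (absorption)
E2: !(Q && T || T && !Q) || !!!((!(R && (R || Q)) || !T && R || T && R) && R)
    = !T || !!!((!(R && (R || Q)) || !T && R || T && R) && R)   (distribution)
    = !T || !!!((!(R && (R || Q)) || R) && R)   (distribution)
    = !T || !!!((!R || R) && R)   (absorption)
    = !T || !!!R   (complement / identity)
    = !T || !R   (double negation)
Both reduce to !T || !R, so they are equivalent.

Yes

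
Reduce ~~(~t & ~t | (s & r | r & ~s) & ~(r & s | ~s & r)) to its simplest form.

~t

~~(~t & ~t | (s & r | r & ~s) & ~(r & s | ~s & r))
= ~~(~t | (s & r | r & ~s) & ~(r & s | ~s & r))   — idempotence
= ~t | (s & r | r & ~s) & ~(r & s | ~s & r)   — double negation
= ~t | r & ~(r & s | ~s & r)   — distribution
= ~t | r & ~r   — distribution
= ~t   — complement / identity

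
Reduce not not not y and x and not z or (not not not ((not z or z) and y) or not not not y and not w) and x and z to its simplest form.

not y and x

not not not y and x and not z or (not not not ((not z or z) and y) or not not not y and not w) and x and z
= not not not y and x and not z or (not not not y or not not not y and not w) and x and z   — complement / identity
= not not not y and x and not z or not not not y and x and z   — absorption
= not not not y and x   — distribution
= not y and x   — double negation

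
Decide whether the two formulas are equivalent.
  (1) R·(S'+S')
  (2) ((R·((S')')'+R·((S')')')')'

Yes

E1: R·(S'+S')
    = R·S'   — idempotence
E2: ((R·((S')')'+R·((S')')')')'
    = ((R·((S')')')')'   — idempotence
    = ((R·S')')'   — double negation
    = R·S'   — double negation
Both reduce to R·S', so they are equivalent.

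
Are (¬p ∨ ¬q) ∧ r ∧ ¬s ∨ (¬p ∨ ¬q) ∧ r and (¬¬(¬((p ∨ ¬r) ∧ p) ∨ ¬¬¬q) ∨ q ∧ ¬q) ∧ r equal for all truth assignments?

E1: (¬p ∨ ¬q) ∧ r ∧ ¬s ∨ (¬p ∨ ¬q) ∧ r
    = (¬p ∨ ¬q) ∧ r
E2: (¬¬(¬((p ∨ ¬r) ∧ p) ∨ ¬¬¬q) ∨ q ∧ ¬q) ∧ r
    = ¬¬(¬((p ∨ ¬r) ∧ p) ∨ ¬¬¬q) ∧ r
    = (¬((p ∨ ¬r) ∧ p) ∨ ¬¬¬q) ∧ r
    = (¬((p ∨ ¬r) ∧ p) ∨ ¬q) ∧ r
    = (¬p ∨ ¬q) ∧ r
Both reduce to (¬p ∨ ¬q) ∧ r, so they are equivalent.

Yes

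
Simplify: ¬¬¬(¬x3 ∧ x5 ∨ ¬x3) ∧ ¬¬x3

¬¬¬(¬x3 ∧ x5 ∨ ¬x3) ∧ ¬¬x3
= ¬¬¬¬x3 ∧ ¬¬x3   [absorption]
= ¬¬x3 ∧ ¬¬x3   [double negation]
= ¬¬x3   [idempotence]
= x3   [double negation]

x3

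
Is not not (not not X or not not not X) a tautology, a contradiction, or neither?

not not (not not X or not not not X)
= not (not X and not not X)   — De Morgan
= X or not X   — De Morgan
= True   — complement

tautology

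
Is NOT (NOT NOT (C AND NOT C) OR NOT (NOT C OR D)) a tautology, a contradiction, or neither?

NOT (NOT NOT (C AND NOT C) OR NOT (NOT C OR D))
= NOT (C AND NOT C OR NOT (NOT C OR D))   — double negation
= NOT NOT (NOT C OR D)   — complement / identity
= NOT C OR D   — double negation
This depends on C, D, so it is not a constant.

neither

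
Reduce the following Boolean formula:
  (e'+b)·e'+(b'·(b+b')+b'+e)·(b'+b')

(e'+b)·e'+(b'·(b+b')+b'+e)·(b'+b')
= (e'+b)·e'+(b'+b'+e)·(b'+b')   — complement / identity
= e'+(b'+b'+e)·(b'+b')   — absorption
= e'+b'+b'   — absorption
= e'+b'   — idempotence

e'+b'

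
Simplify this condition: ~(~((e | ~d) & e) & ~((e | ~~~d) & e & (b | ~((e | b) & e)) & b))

~(~((e | ~d) & e) & ~((e | ~~~d) & e & (b | ~((e | b) & e)) & b))
= ~(~((e | ~d) & e) & ~((e | ~~~d) & e & (b | ~e) & b))   [absorption]
= ~(~((e | ~d) & e) & ~((e | ~d) & e & (b | ~e) & b))   [double negation]
= ~(~((e | ~d) & e) & ~((e | ~d) & e & b))   [absorption]
= (e | ~d) & e | (e | ~d) & e & b   [De Morgan]
= (e | ~d) & e   [absorption]
= e   [absorption]

e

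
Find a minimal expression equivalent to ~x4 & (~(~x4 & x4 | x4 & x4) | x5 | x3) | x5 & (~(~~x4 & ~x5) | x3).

~x4 & (~(~x4 & x4 | x4 & x4) | x5 | x3) | x5 & (~(~~x4 & ~x5) | x3)
= ~x4 & (~x4 | x5 | x3) | x5 & (~(~~x4 & ~x5) | x3)
= ~x4 & (~x4 | x5 | x3) | x5 & (~x4 | x5 | x3)
= (~x4 | x5) & (~x4 | x5 | x3)
= ~x4 | x5

~x4 | x5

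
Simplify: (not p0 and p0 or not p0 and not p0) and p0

(not p0 and p0 or not p0 and not p0) and p0
= not p0 and p0   (distribution)
= False   (complement)

False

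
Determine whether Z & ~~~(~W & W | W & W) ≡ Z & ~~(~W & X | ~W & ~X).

E1: Z & ~~~(~W & W | W & W)
    = Z & ~~~W
    = Z & ~W
E2: Z & ~~(~W & X | ~W & ~X)
    = Z & ~~~W
    = Z & ~W
Both reduce to Z & ~W, so they are equivalent.

Yes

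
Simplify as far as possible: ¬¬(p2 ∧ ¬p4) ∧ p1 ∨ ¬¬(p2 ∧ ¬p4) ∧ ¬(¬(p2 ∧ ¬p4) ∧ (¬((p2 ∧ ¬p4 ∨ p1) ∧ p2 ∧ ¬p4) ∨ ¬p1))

p2 ∧ ¬p4

¬¬(p2 ∧ ¬p4) ∧ p1 ∨ ¬¬(p2 ∧ ¬p4) ∧ ¬(¬(p2 ∧ ¬p4) ∧ (¬((p2 ∧ ¬p4 ∨ p1) ∧ p2 ∧ ¬p4) ∨ ¬p1))
= ¬¬(p2 ∧ ¬p4) ∧ p1 ∨ ¬¬(p2 ∧ ¬p4) ∧ ¬(¬(p2 ∧ ¬p4) ∧ (¬(p2 ∧ ¬p4) ∨ ¬p1))   — absorption
= ¬¬(p2 ∧ ¬p4) ∧ p1 ∨ ¬¬(p2 ∧ ¬p4) ∧ ¬¬(p2 ∧ ¬p4)   — absorption
= ¬¬(p2 ∧ ¬p4) ∧ p1 ∨ ¬¬(p2 ∧ ¬p4)   — idempotence
= ¬¬(p2 ∧ ¬p4)   — absorption
= p2 ∧ ¬p4   — double negation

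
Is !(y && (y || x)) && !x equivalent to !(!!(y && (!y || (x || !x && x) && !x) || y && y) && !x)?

No

E1: !(y && (y || x)) && !x
    = !y && !x
E2: !(!!(y && (!y || (x || !x && x) && !x) || y && y) && !x)
    = !(!!(y && (!y || x && !x) || y && y) && !x)
    = !(!!(y && !y || y && y) && !x)
    = !(y && !y || y && y) || x
    = !y || x
These differ: at x=1, y=0, E1 = 0 but E2 = 1.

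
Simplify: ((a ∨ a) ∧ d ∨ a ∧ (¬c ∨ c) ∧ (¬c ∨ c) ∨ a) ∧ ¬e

((a ∨ a) ∧ d ∨ a ∧ (¬c ∨ c) ∧ (¬c ∨ c) ∨ a) ∧ ¬e
= ((a ∨ a) ∧ d ∨ a ∧ (¬c ∨ c) ∨ a) ∧ ¬e
= ((a ∨ a) ∧ d ∨ a ∨ a) ∧ ¬e
= (a ∨ a) ∧ ¬e
= a ∧ ¬e

a ∧ ¬e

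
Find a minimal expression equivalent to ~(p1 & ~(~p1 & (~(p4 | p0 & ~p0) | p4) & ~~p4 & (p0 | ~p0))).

~p1

~(p1 & ~(~p1 & (~(p4 | p0 & ~p0) | p4) & ~~p4 & (p0 | ~p0)))
= ~(p1 & ~(~p1 & (~p4 | p4) & ~~p4 & (p0 | ~p0)))   [complement / identity]
= ~(p1 & ~(~p1 & ~~p4 & (p0 | ~p0)))   [complement / identity]
= ~(p1 & ~(~p1 & ~~p4))   [complement / identity]
= ~(p1 & (p1 | ~p4))   [De Morgan]
= ~p1   [absorption]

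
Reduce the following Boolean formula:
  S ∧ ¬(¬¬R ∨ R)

S ∧ ¬R

S ∧ ¬(¬¬R ∨ R)
= S ∧ ¬(R ∨ R)   — double negation
= S ∧ ¬R   — idempotence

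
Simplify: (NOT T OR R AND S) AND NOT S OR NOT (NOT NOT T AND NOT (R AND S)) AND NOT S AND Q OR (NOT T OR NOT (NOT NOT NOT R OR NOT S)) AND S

(NOT T OR R AND S) AND NOT S OR NOT (NOT NOT T AND NOT (R AND S)) AND NOT S AND Q OR (NOT T OR NOT (NOT NOT NOT R OR NOT S)) AND S
= (NOT T OR R AND S) AND NOT S OR NOT (NOT NOT T AND NOT (R AND S)) AND NOT S AND Q OR (NOT T OR NOT (NOT R OR NOT S)) AND S
= (NOT T OR R AND S) AND NOT S OR (NOT T OR R AND S) AND NOT S AND Q OR (NOT T OR NOT (NOT R OR NOT S)) AND S
= (NOT T OR R AND S) AND NOT S OR (NOT T OR NOT (NOT R OR NOT S)) AND S
= (NOT T OR R AND S) AND NOT S OR (NOT T OR R AND S) AND S
= NOT T OR R AND S

NOT T OR R AND S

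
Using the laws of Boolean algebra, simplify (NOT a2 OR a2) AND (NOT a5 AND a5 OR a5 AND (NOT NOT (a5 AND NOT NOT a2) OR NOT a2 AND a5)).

a5

(NOT a2 OR a2) AND (NOT a5 AND a5 OR a5 AND (NOT NOT (a5 AND NOT NOT a2) OR NOT a2 AND a5))
= NOT a5 AND a5 OR a5 AND (NOT NOT (a5 AND NOT NOT a2) OR NOT a2 AND a5)   (complement / identity)
= NOT a5 AND a5 OR a5 AND (a5 AND NOT NOT a2 OR NOT a2 AND a5)   (double negation)
= NOT a5 AND a5 OR a5 AND (a5 AND a2 OR NOT a2 AND a5)   (double negation)
= NOT a5 AND a5 OR a5 AND a5   (distribution)
= a5   (distribution)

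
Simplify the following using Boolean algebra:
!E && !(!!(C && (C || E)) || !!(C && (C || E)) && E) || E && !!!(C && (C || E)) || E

!C || E

!E && !(!!(C && (C || E)) || !!(C && (C || E)) && E) || E && !!!(C && (C || E)) || E
= !E && !!!(C && (C || E)) || E && !!!(C && (C || E)) || E
= !!!(C && (C || E)) || E
= !!!C || E
= !C || E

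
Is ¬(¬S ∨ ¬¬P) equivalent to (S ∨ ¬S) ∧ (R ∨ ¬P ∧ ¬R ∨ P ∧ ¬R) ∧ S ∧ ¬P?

Yes

E1: ¬(¬S ∨ ¬¬P)
    = S ∧ ¬P   (De Morgan)
E2: (S ∨ ¬S) ∧ (R ∨ ¬P ∧ ¬R ∨ P ∧ ¬R) ∧ S ∧ ¬P
    = (R ∨ ¬P ∧ ¬R ∨ P ∧ ¬R) ∧ S ∧ ¬P   (complement / identity)
    = (R ∨ ¬R) ∧ S ∧ ¬P   (distribution)
    = S ∧ ¬P   (complement / identity)
Both reduce to S ∧ ¬P, so they are equivalent.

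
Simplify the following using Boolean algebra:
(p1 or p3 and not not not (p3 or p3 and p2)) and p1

p1

(p1 or p3 and not not not (p3 or p3 and p2)) and p1
= (p1 or p3 and not not not p3) and p1   — absorption
= (p1 or p3 and not p3) and p1   — double negation
= p1 and p1   — complement / identity
= p1   — idempotence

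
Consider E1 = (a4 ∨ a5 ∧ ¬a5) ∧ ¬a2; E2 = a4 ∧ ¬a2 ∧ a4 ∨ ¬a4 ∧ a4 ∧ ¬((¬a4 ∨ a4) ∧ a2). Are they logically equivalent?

E1: (a4 ∨ a5 ∧ ¬a5) ∧ ¬a2
    = a4 ∧ ¬a2   — complement / identity
E2: a4 ∧ ¬a2 ∧ a4 ∨ ¬a4 ∧ a4 ∧ ¬((¬a4 ∨ a4) ∧ a2)
    = a4 ∧ ¬a2 ∧ a4 ∨ ¬a4 ∧ a4 ∧ ¬a2   — complement / identity
    = a4 ∧ ¬a2   — distribution
Both reduce to a4 ∧ ¬a2, so they are equivalent.

Yes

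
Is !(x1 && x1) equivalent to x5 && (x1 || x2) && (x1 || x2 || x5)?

E1: !(x1 && x1)
    = !x1
E2: x5 && (x1 || x2) && (x1 || x2 || x5)
    = x5 && (x1 || x2)
These differ: at x1=0, x2=0, x5=0, E1 = 1 but E2 = 0.

No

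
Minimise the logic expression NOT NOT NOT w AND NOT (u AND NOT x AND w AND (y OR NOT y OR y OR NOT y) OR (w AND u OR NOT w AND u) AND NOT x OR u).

NOT NOT NOT w AND NOT (u AND NOT x AND w AND (y OR NOT y OR y OR NOT y) OR (w AND u OR NOT w AND u) AND NOT x OR u)
= NOT NOT NOT w AND NOT (u AND NOT x AND w AND (y OR NOT y OR y OR NOT y) OR u AND NOT x OR u)
= NOT NOT NOT w AND NOT (u AND NOT x AND w AND (y OR NOT y) OR u AND NOT x OR u)
= NOT NOT NOT w AND NOT (u AND NOT x AND w OR u AND NOT x OR u)
= NOT NOT NOT w AND NOT (u AND NOT x OR u)
= NOT NOT NOT w AND NOT u
= NOT w AND NOT u

NOT w AND NOT u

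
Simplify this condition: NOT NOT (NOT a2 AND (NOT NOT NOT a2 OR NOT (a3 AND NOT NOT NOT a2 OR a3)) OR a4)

NOT a2 OR a4

NOT NOT (NOT a2 AND (NOT NOT NOT a2 OR NOT (a3 AND NOT NOT NOT a2 OR a3)) OR a4)
= NOT NOT (NOT a2 AND (NOT NOT NOT a2 OR NOT (a3 AND NOT a2 OR a3)) OR a4)   (double negation)
= NOT NOT (NOT a2 AND (NOT NOT NOT a2 OR NOT a3) OR a4)   (absorption)
= NOT NOT (NOT a2 AND (NOT a2 OR NOT a3) OR a4)   (double negation)
= NOT a2 AND (NOT a2 OR NOT a3) OR a4   (double negation)
= NOT a2 OR a4   (absorption)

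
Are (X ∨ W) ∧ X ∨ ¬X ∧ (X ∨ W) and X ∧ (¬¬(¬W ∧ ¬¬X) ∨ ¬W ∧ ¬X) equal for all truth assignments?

No

E1: (X ∨ W) ∧ X ∨ ¬X ∧ (X ∨ W)
    = X ∨ W   — distribution
E2: X ∧ (¬¬(¬W ∧ ¬¬X) ∨ ¬W ∧ ¬X)
    = X ∧ (¬¬(¬W ∧ X) ∨ ¬W ∧ ¬X)   — double negation
    = X ∧ (¬W ∧ X ∨ ¬W ∧ ¬X)   — double negation
    = X ∧ ¬W   — distribution
These differ: at W=1, X=0, E1 = 1 but E2 = 0.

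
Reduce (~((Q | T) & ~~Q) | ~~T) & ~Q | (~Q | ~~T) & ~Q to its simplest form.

~Q

(~((Q | T) & ~~Q) | ~~T) & ~Q | (~Q | ~~T) & ~Q
= (~((Q | T) & ~~Q) | T) & ~Q | (~Q | ~~T) & ~Q   [double negation]
= (~((Q | T) & ~~Q) | T) & ~Q | (~Q | T) & ~Q   [double negation]
= (~((Q | T) & Q) | T) & ~Q | (~Q | T) & ~Q   [double negation]
= (~Q | T) & ~Q | (~Q | T) & ~Q   [absorption]
= (~Q | T) & ~Q   [idempotence]
= ~Q   [absorption]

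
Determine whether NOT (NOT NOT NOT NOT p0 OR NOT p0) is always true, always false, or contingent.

NOT (NOT NOT NOT NOT p0 OR NOT p0)
= NOT NOT NOT p0 AND p0   [De Morgan]
= NOT p0 AND p0   [double negation]
= FALSE   [complement]

always false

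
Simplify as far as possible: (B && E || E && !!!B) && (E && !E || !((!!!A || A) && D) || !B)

(B && E || E && !!!B) && (E && !E || !((!!!A || A) && D) || !B)
= (B && E || E && !B) && (E && !E || !((!!!A || A) && D) || !B)
= E && (E && !E || !((!!!A || A) && D) || !B)
= E && (!((!!!A || A) && D) || !B)
= E && (!((!A || A) && D) || !B)
= E && (!D || !B)

E && (!D || !B)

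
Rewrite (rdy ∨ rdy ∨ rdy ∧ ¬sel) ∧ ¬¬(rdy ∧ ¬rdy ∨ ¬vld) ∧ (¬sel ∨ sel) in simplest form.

(rdy ∨ rdy ∨ rdy ∧ ¬sel) ∧ ¬¬(rdy ∧ ¬rdy ∨ ¬vld) ∧ (¬sel ∨ sel)
= (rdy ∨ rdy ∨ rdy ∧ ¬sel) ∧ ¬¬¬vld ∧ (¬sel ∨ sel)   [complement / identity]
= (rdy ∨ rdy ∧ ¬sel) ∧ ¬¬¬vld ∧ (¬sel ∨ sel)   [idempotence]
= (rdy ∨ rdy ∧ ¬sel) ∧ ¬¬¬vld   [complement / identity]
= (rdy ∨ rdy ∧ ¬sel) ∧ ¬vld   [double negation]
= rdy ∧ ¬vld   [absorption]

rdy ∧ ¬vld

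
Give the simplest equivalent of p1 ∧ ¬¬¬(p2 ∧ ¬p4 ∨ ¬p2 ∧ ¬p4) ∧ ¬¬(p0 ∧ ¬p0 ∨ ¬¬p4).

p1 ∧ ¬¬¬(p2 ∧ ¬p4 ∨ ¬p2 ∧ ¬p4) ∧ ¬¬(p0 ∧ ¬p0 ∨ ¬¬p4)
= p1 ∧ ¬¬¬¬p4 ∧ ¬¬(p0 ∧ ¬p0 ∨ ¬¬p4)
= p1 ∧ ¬¬¬¬p4 ∧ ¬¬¬¬p4
= p1 ∧ ¬¬¬¬p4
= p1 ∧ ¬¬p4
= p1 ∧ p4

p1 ∧ p4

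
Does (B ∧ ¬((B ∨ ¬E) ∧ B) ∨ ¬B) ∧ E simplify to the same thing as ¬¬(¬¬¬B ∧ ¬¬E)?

E1: (B ∧ ¬((B ∨ ¬E) ∧ B) ∨ ¬B) ∧ E
    = (B ∧ ¬B ∨ ¬B) ∧ E
    = ¬B ∧ E
E2: ¬¬(¬¬¬B ∧ ¬¬E)
    = ¬(¬¬B ∨ ¬E)
    = ¬B ∧ E
Both reduce to ¬B ∧ E, so they are equivalent.

Yes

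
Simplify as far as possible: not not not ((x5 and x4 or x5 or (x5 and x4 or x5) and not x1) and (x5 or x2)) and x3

not not not ((x5 and x4 or x5 or (x5 and x4 or x5) and not x1) and (x5 or x2)) and x3
= not not not ((x5 and x4 or x5) and (x5 or x2)) and x3
= not not not (x5 and (x5 or x2)) and x3
= not not not x5 and x3
= not x5 and x3

not x5 and x3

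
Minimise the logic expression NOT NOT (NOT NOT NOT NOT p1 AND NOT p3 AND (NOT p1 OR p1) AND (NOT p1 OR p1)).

p1 AND NOT p3

NOT NOT (NOT NOT NOT NOT p1 AND NOT p3 AND (NOT p1 OR p1) AND (NOT p1 OR p1))
= NOT NOT (NOT NOT NOT NOT p1 AND NOT p3 AND (NOT p1 OR p1))   (complement / identity)
= NOT NOT (NOT NOT p1 AND NOT p3 AND (NOT p1 OR p1))   (double negation)
= NOT NOT (NOT NOT p1 AND NOT p3)   (complement / identity)
= NOT NOT p1 AND NOT p3   (double negation)
= p1 AND NOT p3   (double negation)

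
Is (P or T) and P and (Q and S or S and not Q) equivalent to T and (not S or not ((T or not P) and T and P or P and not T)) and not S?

E1: (P or T) and P and (Q and S or S and not Q)
    = (P or T) and P and S   [distribution]
    = P and S   [absorption]
E2: T and (not S or not ((T or not P) and T and P or P and not T)) and not S
    = T and (not S or not (T and P or P and not T)) and not S   [absorption]
    = T and (not S or not P) and not S   [distribution]
    = T and not S   [absorption]
These differ: at P=0, Q=0, S=0, T=1, E1 = 0 but E2 = 1.

No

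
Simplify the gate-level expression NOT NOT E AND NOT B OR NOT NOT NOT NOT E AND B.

E

NOT NOT E AND NOT B OR NOT NOT NOT NOT E AND B
= NOT NOT E AND NOT B OR NOT NOT E AND B
= NOT NOT E
= E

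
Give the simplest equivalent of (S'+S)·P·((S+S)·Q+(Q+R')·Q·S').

P·Q

(S'+S)·P·((S+S)·Q+(Q+R')·Q·S')
= (S'+S)·P·((S+S)·Q+Q·S')   (absorption)
= (S'+S)·P·(S·Q+Q·S')   (idempotence)
= (S'+S)·P·Q   (distribution)
= P·Q   (complement / identity)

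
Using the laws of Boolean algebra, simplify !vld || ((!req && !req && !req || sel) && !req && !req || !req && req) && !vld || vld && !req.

!vld || !req

!vld || ((!req && !req && !req || sel) && !req && !req || !req && req) && !vld || vld && !req
= !vld || ((!req && !req || sel) && !req && !req || !req && req) && !vld || vld && !req   [idempotence]
= !vld || (!req && !req || !req && req) && !vld || vld && !req   [absorption]
= !vld || !req && !vld || vld && !req   [distribution]
= !vld || !req   [distribution]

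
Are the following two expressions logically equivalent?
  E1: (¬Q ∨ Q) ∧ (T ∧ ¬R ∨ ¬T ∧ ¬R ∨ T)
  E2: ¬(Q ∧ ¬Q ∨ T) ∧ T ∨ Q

E1: (¬Q ∨ Q) ∧ (T ∧ ¬R ∨ ¬T ∧ ¬R ∨ T)
    = T ∧ ¬R ∨ ¬T ∧ ¬R ∨ T   — complement / identity
    = ¬R ∨ T   — distribution
E2: ¬(Q ∧ ¬Q ∨ T) ∧ T ∨ Q
    = ¬T ∧ T ∨ Q   — complement / identity
    = Q   — complement / identity
These differ: at Q=0, R=1, T=1, E1 = 1 but E2 = 0.

No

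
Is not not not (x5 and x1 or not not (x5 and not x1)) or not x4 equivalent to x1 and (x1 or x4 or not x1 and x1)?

No

E1: not not not (x5 and x1 or not not (x5 and not x1)) or not x4
    = not not not (x5 and x1 or x5 and not x1) or not x4
    = not not not x5 or not x4
    = not x5 or not x4
E2: x1 and (x1 or x4 or not x1 and x1)
    = x1 and (x1 or x4)
    = x1
These differ: at x1=0, x4=0, x5=0, E1 = 1 but E2 = 0.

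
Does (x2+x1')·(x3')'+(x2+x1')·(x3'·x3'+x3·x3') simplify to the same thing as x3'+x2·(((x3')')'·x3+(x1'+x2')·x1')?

E1: (x2+x1')·(x3')'+(x2+x1')·(x3'·x3'+x3·x3')
    = (x2+x1')·x3+(x2+x1')·(x3'·x3'+x3·x3')   — double negation
    = (x2+x1')·x3+(x2+x1')·x3'   — distribution
    = x2+x1'   — distribution
E2: x3'+x2·(((x3')')'·x3+(x1'+x2')·x1')
    = x3'+x2·(x3'·x3+(x1'+x2')·x1')   — double negation
    = x3'+x2·(x3'·x3+x1')   — absorption
    = x3'+x2·x1'   — complement / identity
These differ: at x1=1, x2=0, x3=0, E1 = 0 but E2 = 1.

No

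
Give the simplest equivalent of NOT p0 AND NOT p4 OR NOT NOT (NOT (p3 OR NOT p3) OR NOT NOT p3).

NOT p0 AND NOT p4 OR NOT NOT (NOT (p3 OR NOT p3) OR NOT NOT p3)
= NOT p0 AND NOT p4 OR NOT ((p3 OR NOT p3) AND NOT p3)   — De Morgan
= NOT p0 AND NOT p4 OR NOT NOT p3   — complement / identity
= NOT p0 AND NOT p4 OR p3   — double negation

NOT p0 AND NOT p4 OR p3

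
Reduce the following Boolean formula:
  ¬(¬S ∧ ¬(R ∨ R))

¬(¬S ∧ ¬(R ∨ R))
= S ∨ R ∨ R   [De Morgan]
= S ∨ R   [idempotence]

S ∨ R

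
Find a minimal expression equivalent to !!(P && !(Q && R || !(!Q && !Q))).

P && !Q

!!(P && !(Q && R || !(!Q && !Q)))
= P && !(Q && R || !(!Q && !Q))
= P && !(Q && R || !!Q)
= P && !(Q && R || Q)
= P && !Q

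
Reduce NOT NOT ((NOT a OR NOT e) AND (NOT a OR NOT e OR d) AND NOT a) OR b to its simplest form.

NOT a OR b

NOT NOT ((NOT a OR NOT e) AND (NOT a OR NOT e OR d) AND NOT a) OR b
= (NOT a OR NOT e) AND (NOT a OR NOT e OR d) AND NOT a OR b
= (NOT a OR NOT e) AND NOT a OR b
= NOT a OR b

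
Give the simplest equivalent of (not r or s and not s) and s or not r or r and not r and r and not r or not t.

not r or not t

(not r or s and not s) and s or not r or r and not r and r and not r or not t
= not r and s or not r or r and not r and r and not r or not t   [complement / identity]
= not r and s or not r or r and not r or not t   [idempotence]
= not r and s or not r or not t   [complement / identity]
= not r or not t   [absorption]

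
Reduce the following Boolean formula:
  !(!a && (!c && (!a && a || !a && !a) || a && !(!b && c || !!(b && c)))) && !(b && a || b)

!(!a && (!c && (!a && a || !a && !a) || a && !(!b && c || !!(b && c)))) && !(b && a || b)
= !(!a && (!c && (!a && a || !a && !a) || a && !(!b && c || !!(b && c)))) && !b   (absorption)
= !(!a && (!c && (!a && a || !a && !a) || a && !(!b && c || b && c))) && !b   (double negation)
= !(!a && (!c && !a || a && !(!b && c || b && c))) && !b   (distribution)
= !(!a && (!c && !a || a && !c)) && !b   (distribution)
= !(!a && !c) && !b   (distribution)
= (a || c) && !b   (De Morgan)

(a || c) && !b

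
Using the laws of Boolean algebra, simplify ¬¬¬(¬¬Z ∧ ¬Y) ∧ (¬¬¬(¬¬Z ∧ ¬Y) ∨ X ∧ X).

¬¬¬(¬¬Z ∧ ¬Y) ∧ (¬¬¬(¬¬Z ∧ ¬Y) ∨ X ∧ X)
= ¬¬¬(¬¬Z ∧ ¬Y) ∧ (¬¬¬(¬¬Z ∧ ¬Y) ∨ X)   (idempotence)
= ¬¬¬(¬¬Z ∧ ¬Y)   (absorption)
= ¬¬(¬Z ∨ Y)   (De Morgan)
= ¬Z ∨ Y   (double negation)

¬Z ∨ Y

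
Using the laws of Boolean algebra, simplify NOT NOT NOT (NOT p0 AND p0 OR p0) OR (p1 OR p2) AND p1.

NOT NOT NOT (NOT p0 AND p0 OR p0) OR (p1 OR p2) AND p1
= NOT NOT NOT p0 OR (p1 OR p2) AND p1   — complement / identity
= NOT p0 OR (p1 OR p2) AND p1   — double negation
= NOT p0 OR p1   — absorption

NOT p0 OR p1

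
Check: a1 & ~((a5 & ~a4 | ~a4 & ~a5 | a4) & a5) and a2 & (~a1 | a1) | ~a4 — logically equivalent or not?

E1: a1 & ~((a5 & ~a4 | ~a4 & ~a5 | a4) & a5)
    = a1 & ~((~a4 | a4) & a5)
    = a1 & ~a5
E2: a2 & (~a1 | a1) | ~a4
    = a2 | ~a4
These differ: at a1=0, a2=0, a4=0, a5=0, E1 = 0 but E2 = 1.

No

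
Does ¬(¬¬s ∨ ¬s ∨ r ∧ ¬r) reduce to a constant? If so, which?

¬(¬¬s ∨ ¬s ∨ r ∧ ¬r)
= ¬(¬¬s ∨ ¬s)
= ¬s ∧ s
= False

yes, False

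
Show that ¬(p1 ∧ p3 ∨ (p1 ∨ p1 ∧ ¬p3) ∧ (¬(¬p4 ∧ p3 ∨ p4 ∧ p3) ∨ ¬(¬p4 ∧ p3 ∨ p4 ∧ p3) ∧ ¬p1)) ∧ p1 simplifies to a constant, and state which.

False

¬(p1 ∧ p3 ∨ (p1 ∨ p1 ∧ ¬p3) ∧ (¬(¬p4 ∧ p3 ∨ p4 ∧ p3) ∨ ¬(¬p4 ∧ p3 ∨ p4 ∧ p3) ∧ ¬p1)) ∧ p1
= ¬(p1 ∧ p3 ∨ (p1 ∨ p1 ∧ ¬p3) ∧ ¬(¬p4 ∧ p3 ∨ p4 ∧ p3)) ∧ p1   (absorption)
= ¬(p1 ∧ p3 ∨ (p1 ∨ p1 ∧ ¬p3) ∧ ¬p3) ∧ p1   (distribution)
= ¬(p1 ∧ p3 ∨ p1 ∧ ¬p3) ∧ p1   (absorption)
= ¬p1 ∧ p1   (distribution)
= False   (complement)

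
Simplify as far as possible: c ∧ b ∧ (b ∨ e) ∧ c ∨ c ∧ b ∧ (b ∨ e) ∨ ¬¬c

c

c ∧ b ∧ (b ∨ e) ∧ c ∨ c ∧ b ∧ (b ∨ e) ∨ ¬¬c
= c ∧ b ∧ (b ∨ e) ∧ c ∨ c ∧ b ∧ (b ∨ e) ∨ c   (double negation)
= c ∧ b ∧ (b ∨ e) ∨ c   (absorption)
= c ∧ b ∨ c   (absorption)
= c   (absorption)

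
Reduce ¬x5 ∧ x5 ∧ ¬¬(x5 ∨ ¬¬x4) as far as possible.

False

¬x5 ∧ x5 ∧ ¬¬(x5 ∨ ¬¬x4)
= ¬x5 ∧ x5 ∧ (x5 ∨ ¬¬x4)   (double negation)
= ¬x5 ∧ x5 ∧ (x5 ∨ x4)   (double negation)
= ¬x5 ∧ x5   (absorption)
= False   (complement)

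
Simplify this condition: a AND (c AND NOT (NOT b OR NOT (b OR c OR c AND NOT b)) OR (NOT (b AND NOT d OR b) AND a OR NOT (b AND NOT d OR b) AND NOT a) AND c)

a AND (c AND NOT (NOT b OR NOT (b OR c OR c AND NOT b)) OR (NOT (b AND NOT d OR b) AND a OR NOT (b AND NOT d OR b) AND NOT a) AND c)
= a AND (c AND NOT (NOT b OR NOT (b OR c OR c AND NOT b)) OR NOT (b AND NOT d OR b) AND c)   [distribution]
= a AND (c AND b AND (b OR c OR c AND NOT b) OR NOT (b AND NOT d OR b) AND c)   [De Morgan]
= a AND (c AND b AND (b OR c) OR NOT (b AND NOT d OR b) AND c)   [absorption]
= a AND (c AND b AND (b OR c) OR NOT b AND c)   [absorption]
= a AND (c AND b OR NOT b AND c)   [absorption]
= a AND c   [distribution]

a AND c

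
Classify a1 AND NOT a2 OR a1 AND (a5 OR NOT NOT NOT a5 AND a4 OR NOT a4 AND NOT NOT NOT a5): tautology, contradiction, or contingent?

contingent

a1 AND NOT a2 OR a1 AND (a5 OR NOT NOT NOT a5 AND a4 OR NOT a4 AND NOT NOT NOT a5)
= a1 AND NOT a2 OR a1 AND (a5 OR NOT NOT NOT a5)   — distribution
= a1 AND NOT a2 OR a1 AND (a5 OR NOT a5)   — double negation
= a1 AND NOT a2 OR a1   — complement / identity
= a1   — absorption
This depends on a1, so it is not a constant.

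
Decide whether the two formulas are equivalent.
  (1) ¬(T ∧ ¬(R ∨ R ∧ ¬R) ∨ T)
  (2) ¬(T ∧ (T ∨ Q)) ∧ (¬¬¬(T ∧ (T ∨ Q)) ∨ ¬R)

E1: ¬(T ∧ ¬(R ∨ R ∧ ¬R) ∨ T)
    = ¬(T ∧ ¬R ∨ T)   (complement / identity)
    = ¬T   (absorption)
E2: ¬(T ∧ (T ∨ Q)) ∧ (¬¬¬(T ∧ (T ∨ Q)) ∨ ¬R)
    = ¬(T ∧ (T ∨ Q)) ∧ (¬(T ∧ (T ∨ Q)) ∨ ¬R)   (double negation)
    = ¬(T ∧ (T ∨ Q))   (absorption)
    = ¬T   (absorption)
Both reduce to ¬T, so they are equivalent.

Yes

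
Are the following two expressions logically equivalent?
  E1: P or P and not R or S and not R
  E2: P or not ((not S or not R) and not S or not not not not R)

Yes

E1: P or P and not R or S and not R
    = P or S and not R
E2: P or not ((not S or not R) and not S or not not not not R)
    = P or not (not S or not not not not R)
    = P or not (not S or not not R)
    = P or S and not R
Both reduce to P or S and not R, so they are equivalent.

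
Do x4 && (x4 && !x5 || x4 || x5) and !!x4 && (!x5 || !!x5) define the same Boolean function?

Yes

E1: x4 && (x4 && !x5 || x4 || x5)
    = x4 && (x4 || x5)
    = x4
E2: !!x4 && (!x5 || !!x5)
    = !!x4 && (!x5 || x5)
    = !!x4
    = x4
Both reduce to x4, so they are equivalent.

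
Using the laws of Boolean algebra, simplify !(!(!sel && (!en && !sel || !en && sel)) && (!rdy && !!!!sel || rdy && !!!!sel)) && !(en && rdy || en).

!(!(!sel && (!en && !sel || !en && sel)) && (!rdy && !!!!sel || rdy && !!!!sel)) && !(en && rdy || en)
= !(!(!sel && (!en && !sel || !en && sel)) && !!!!sel) && !(en && rdy || en)
= !(!(!sel && (!en && !sel || !en && sel)) && !!sel) && !(en && rdy || en)
= (!sel && (!en && !sel || !en && sel) || !sel) && !(en && rdy || en)
= (!sel && !en || !sel) && !(en && rdy || en)
= !sel && !(en && rdy || en)
= !sel && !en

!sel && !en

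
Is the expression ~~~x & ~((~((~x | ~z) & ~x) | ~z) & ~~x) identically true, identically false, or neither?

neither

~~~x & ~((~((~x | ~z) & ~x) | ~z) & ~~x)
= ~~~x & ~((~~x | ~z) & ~~x)   [absorption]
= ~~~x & ~~~x   [absorption]
= ~~~x   [idempotence]
= ~x   [double negation]
This depends on x, so it is not a constant.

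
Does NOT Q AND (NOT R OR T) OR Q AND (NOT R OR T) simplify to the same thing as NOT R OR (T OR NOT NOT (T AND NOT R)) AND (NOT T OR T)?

Yes

E1: NOT Q AND (NOT R OR T) OR Q AND (NOT R OR T)
    = NOT R OR T
E2: NOT R OR (T OR NOT NOT (T AND NOT R)) AND (NOT T OR T)
    = NOT R OR (T OR T AND NOT R) AND (NOT T OR T)
    = NOT R OR T OR T AND NOT R
    = NOT R OR T
Both reduce to NOT R OR T, so they are equivalent.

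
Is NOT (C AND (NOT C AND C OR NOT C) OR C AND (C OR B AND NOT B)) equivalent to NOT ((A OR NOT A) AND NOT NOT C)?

Yes

E1: NOT (C AND (NOT C AND C OR NOT C) OR C AND (C OR B AND NOT B))
    = NOT (C AND (NOT C AND C OR NOT C) OR C AND C)   (complement / identity)
    = NOT (C AND NOT C OR C AND C)   (complement / identity)
    = NOT C   (distribution)
E2: NOT ((A OR NOT A) AND NOT NOT C)
    = NOT NOT NOT C   (complement / identity)
    = NOT C   (double negation)
Both reduce to NOT C, so they are equivalent.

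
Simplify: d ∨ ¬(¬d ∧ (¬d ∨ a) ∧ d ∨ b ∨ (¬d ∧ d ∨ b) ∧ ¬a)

d ∨ ¬(¬d ∧ (¬d ∨ a) ∧ d ∨ b ∨ (¬d ∧ d ∨ b) ∧ ¬a)
= d ∨ ¬(¬d ∧ d ∨ b ∨ (¬d ∧ d ∨ b) ∧ ¬a)   [absorption]
= d ∨ ¬(¬d ∧ d ∨ b)   [absorption]
= d ∨ ¬b   [complement / identity]

d ∨ ¬b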